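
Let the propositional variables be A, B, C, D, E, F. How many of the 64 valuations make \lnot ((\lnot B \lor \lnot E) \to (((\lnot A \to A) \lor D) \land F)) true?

Initial set: {\lnot ((\lnot B \lor \lnot E) \to (((\lnot A \to A) \lor D) \land F))}.
\lnot ((\lnot B \lor \lnot E) \to (((\lnot A \to A) \lor D) \land F)): α-rule — add (\lnot B \lor \lnot E), \lnot (((\lnot A \to A) \lor D) \land F).
(\lnot B \lor \lnot E): β-rule — branch into \lnot B  //  \lnot E.
  branch 1 (add \lnot B):
    \lnot (((\lnot A \to A) \lor D) \land F): β-rule — branch into \lnot ((\lnot A \to A) \lor D)  //  \lnot F.
      branch 1.1 (add \lnot ((\lnot A \to A) \lor D)):
        \lnot ((\lnot A \to A) \lor D): α-rule — add \lnot (\lnot A \to A), \lnot D.
        \lnot (\lnot A \to A): α-rule — add \lnot A, \lnot A.
        ○ open, literals {A=0, B=0, D=0}.
      branch 1.2 (add \lnot F):
        ○ open, literals {B=0, F=0}.
  branch 2 (add \lnot E):
    \lnot (((\lnot A \to A) \lor D) \land F): β-rule — branch into \lnot ((\lnot A \to A) \lor D)  //  \lnot F.
      branch 2.1 (add \lnot ((\lnot A \to A) \lor D)):
        \lnot ((\lnot A \to A) \lor D): α-rule — add \lnot (\lnot A \to A), \lnot D.
        \lnot (\lnot A \to A): α-rule — add \lnot A, \lnot A.
        ○ open, literals {A=0, D=0, E=0}.
      branch 2.2 (add \lnot F):
        ○ open, literals {E=0, F=0}.
0 branches closed, 4 open.
Each open branch fixes some atoms; the unmentioned ones are free. Counting distinct full assignments: branch {A=0, B=0, D=0} (C, E, F) contributes 8 new; branch {B=0, F=0} (A, C, D, E) contributes 12 new; branch {A=0, D=0, E=0} (B, C, F) contributes 4 new; branch {E=0, F=0} (A, B, C, D) contributes 6 new. Total: 30.

30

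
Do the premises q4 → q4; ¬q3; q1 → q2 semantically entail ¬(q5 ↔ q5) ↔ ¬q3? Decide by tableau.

Initial set: {T (q4 → q4); T ¬q3; T (q1 → q2); F (¬(q5 ↔ q5) ↔ ¬q3)}.
T (q4 → q4): β-rule — branch into F q4  //  T q4.
  branch 1 (add F q4):
    T (q1 → q2): β-rule — branch into F q1  //  T q2.
      branch 1.1 (add F q1):
        F (¬(q5 ↔ q5) ↔ ¬q3): β-rule — branch into T ¬(q5 ↔ q5), F ¬q3  //  F ¬(q5 ↔ q5), T ¬q3.
          branch 1.1.1 (add T ¬(q5 ↔ q5), F ¬q3):
            × closes — contains both q3 and ¬q3.
          branch 1.1.2 (add F ¬(q5 ↔ q5), T ¬q3):
            F ¬(q5 ↔ q5): β-rule — branch into T q5, T q5  //  F q5, F q5.
              branch 1.1.2.1 (add T q5, T q5):
                ○ open, literals {q1=0, q3=0, q4=0, q5=1}.
              branch 1.1.2.2 (add F q5, F q5):
                ○ open, literals {q1=0, q3=0, q4=0, q5=0}.
      branch 1.2 (add T q2):
        F (¬(q5 ↔ q5) ↔ ¬q3): β-rule — branch into T ¬(q5 ↔ q5), F ¬q3  //  F ¬(q5 ↔ q5), T ¬q3.
          branch 1.2.1 (add T ¬(q5 ↔ q5), F ¬q3):
            × closes — contains both q3 and ¬q3.
          branch 1.2.2 (add F ¬(q5 ↔ q5), T ¬q3):
            F ¬(q5 ↔ q5): β-rule — branch into T q5, T q5  //  F q5, F q5.
              branch 1.2.2.1 (add T q5, T q5):
                ○ open, literals {q2=1, q3=0, q4=0, q5=1}.
              branch 1.2.2.2 (add F q5, F q5):
                ○ open, literals {q2=1, q3=0, q4=0, q5=0}.
  branch 2 (add T q4):
    T (q1 → q2): β-rule — branch into F q1  //  T q2.
      branch 2.1 (add F q1):
        F (¬(q5 ↔ q5) ↔ ¬q3): β-rule — branch into T ¬(q5 ↔ q5), F ¬q3  //  F ¬(q5 ↔ q5), T ¬q3.
          branch 2.1.1 (add T ¬(q5 ↔ q5), F ¬q3):
            × closes — contains both q3 and ¬q3.
          branch 2.1.2 (add F ¬(q5 ↔ q5), T ¬q3):
            F ¬(q5 ↔ q5): β-rule — branch into T q5, T q5  //  F q5, F q5.
              branch 2.1.2.1 (add T q5, T q5):
                ○ open, literals {q1=0, q3=0, q4=1, q5=1}.
              branch 2.1.2.2 (add F q5, F q5):
                ○ open, literals {q1=0, q3=0, q4=1, q5=0}.
      branch 2.2 (add T q2):
        F (¬(q5 ↔ q5) ↔ ¬q3): β-rule — branch into T ¬(q5 ↔ q5), F ¬q3  //  F ¬(q5 ↔ q5), T ¬q3.
          branch 2.2.1 (add T ¬(q5 ↔ q5), F ¬q3):
            × closes — contains both q3 and ¬q3.
          branch 2.2.2 (add F ¬(q5 ↔ q5), T ¬q3):
            F ¬(q5 ↔ q5): β-rule — branch into T q5, T q5  //  F q5, F q5.
              branch 2.2.2.1 (add T q5, T q5):
                ○ open, literals {q2=1, q3=0, q4=1, q5=1}.
              branch 2.2.2.2 (add F q5, F q5):
                ○ open, literals {q2=1, q3=0, q4=1, q5=0}.
4 branches closed, 8 open.
An open branch gives a countermodel: q1=0, q3=0, q4=0, q5=1 (unmentioned atoms arbitrary); the premises hold there but the conclusion fails.

No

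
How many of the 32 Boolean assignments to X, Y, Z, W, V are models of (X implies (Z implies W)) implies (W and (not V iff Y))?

Initial set: {((X implies (Z implies W)) implies (W and (not V iff Y)))}.
((X implies (Z implies W)) implies (W and (not V iff Y))): β-rule — branch into not (X implies (Z implies W))  //  (W and (not V iff Y)).
  branch 1 (add not (X implies (Z implies W))):
    not (X implies (Z implies W)): α-rule — add X, not (Z implies W).
    not (Z implies W): α-rule — add Z, not W.
    ○ open, literals {W=0, X=1, Z=1}.
  branch 2 (add (W and (not V iff Y))):
    (W and (not V iff Y)): α-rule — add W, (not V iff Y).
    (not V iff Y): β-rule — branch into not V, Y  //  not not V, not Y.
      branch 2.1 (add not V, Y):
        ○ open, literals {V=0, W=1, Y=1}.
      branch 2.2 (add not not V, not Y):
        ○ open, literals {V=1, W=1, Y=0}.
0 branches closed, 3 open.
Each open branch fixes some atoms; the unmentioned ones are free. Counting distinct full assignments: branch {W=0, X=1, Z=1} (Y, V) contributes 4 new; branch {V=0, W=1, Y=1} (X, Z) contributes 4 new; branch {V=1, W=1, Y=0} (X, Z) contributes 4 new. Total: 12.

12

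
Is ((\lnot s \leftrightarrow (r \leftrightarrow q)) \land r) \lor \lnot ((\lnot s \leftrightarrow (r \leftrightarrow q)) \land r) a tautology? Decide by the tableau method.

Valid

Assume the negation and expand:
Initial set: {\lnot (((\lnot s \leftrightarrow (r \leftrightarrow q)) \land r) \lor \lnot ((\lnot s \leftrightarrow (r \leftrightarrow q)) \land r))}.
\lnot (((\lnot s \leftrightarrow (r \leftrightarrow q)) \land r) \lor \lnot ((\lnot s \leftrightarrow (r \leftrightarrow q)) \land r)): α-rule — add \lnot ((\lnot s \leftrightarrow (r \leftrightarrow q)) \land r), \lnot \lnot ((\lnot s \leftrightarrow (r \leftrightarrow q)) \land r).
\lnot \lnot ((\lnot s \leftrightarrow (r \leftrightarrow q)) \land r): α-rule — add (\lnot s \leftrightarrow (r \leftrightarrow q)), r.
\lnot ((\lnot s \leftrightarrow (r \leftrightarrow q)) \land r): β-rule — branch into \lnot (\lnot s \leftrightarrow (r \leftrightarrow q))  //  \lnot r.
  branch 1 (add \lnot (\lnot s \leftrightarrow (r \leftrightarrow q))):
    (\lnot s \leftrightarrow (r \leftrightarrow q)): β-rule — branch into \lnot s, (r \leftrightarrow q)  //  \lnot \lnot s, \lnot (r \leftrightarrow q).
      branch 1.1 (add \lnot s, (r \leftrightarrow q)):
        \lnot (\lnot s \leftrightarrow (r \leftrightarrow q)): β-rule — branch into \lnot s, \lnot (r \leftrightarrow q)  //  \lnot \lnot s, (r \leftrightarrow q).
          branch 1.1.1 (add \lnot s, \lnot (r \leftrightarrow q)):
            (r \leftrightarrow q): β-rule — branch into r, q  //  \lnot r, \lnot q.
              branch 1.1.1.1 (add r, q):
                \lnot (r \leftrightarrow q): β-rule — branch into r, \lnot q  //  \lnot r, q.
                  branch 1.1.1.1.1 (add r, \lnot q):
                    × closes — contains both q and \lnot q.
                  branch 1.1.1.1.2 (add \lnot r, q):
                    × closes — contains both r and \lnot r.
              branch 1.1.1.2 (add \lnot r, \lnot q):
                × closes — contains both r and \lnot r.
          branch 1.1.2 (add \lnot \lnot s, (r \leftrightarrow q)):
            × closes — contains both s and \lnot s.
      branch 1.2 (add \lnot \lnot s, \lnot (r \leftrightarrow q)):
        \lnot (\lnot s \leftrightarrow (r \leftrightarrow q)): β-rule — branch into \lnot s, \lnot (r \leftrightarrow q)  //  \lnot \lnot s, (r \leftrightarrow q).
          branch 1.2.1 (add \lnot s, \lnot (r \leftrightarrow q)):
            × closes — contains both s and \lnot s.
          branch 1.2.2 (add \lnot \lnot s, (r \leftrightarrow q)):
            \lnot (r \leftrightarrow q): β-rule — branch into r, \lnot q  //  \lnot r, q.
              branch 1.2.2.1 (add r, \lnot q):
                (r \leftrightarrow q): β-rule — branch into r, q  //  \lnot r, \lnot q.
                  branch 1.2.2.1.1 (add r, q):
                    × closes — contains both q and \lnot q.
                  branch 1.2.2.1.2 (add \lnot r, \lnot q):
                    × closes — contains both r and \lnot r.
              branch 1.2.2.2 (add \lnot r, q):
                × closes — contains both r and \lnot r.
  branch 2 (add \lnot r):
    × closes — contains both r and \lnot r.
All 9 branches close.
Every branch closed, so the negation is unsatisfiable and the formula is valid.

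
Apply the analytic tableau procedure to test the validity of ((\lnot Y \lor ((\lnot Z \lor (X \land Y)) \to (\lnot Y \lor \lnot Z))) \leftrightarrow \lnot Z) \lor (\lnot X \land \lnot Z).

Assume the negation and expand:
Initial set: {F (((\lnot Y \lor ((\lnot Z \lor (X \land Y)) \to (\lnot Y \lor \lnot Z))) \leftrightarrow \lnot Z) \lor (\lnot X \land \lnot Z))}.
F (((\lnot Y \lor ((\lnot Z \lor (X \land Y)) \to (\lnot Y \lor \lnot Z))) \leftrightarrow \lnot Z) \lor (\lnot X \land \lnot Z)): α-rule — add F ((\lnot Y \lor ((\lnot Z \lor (X \land Y)) \to (\lnot Y \lor \lnot Z))) \leftrightarrow \lnot Z), F (\lnot X \land \lnot Z).
F ((\lnot Y \lor ((\lnot Z \lor (X \land Y)) \to (\lnot Y \lor \lnot Z))) \leftrightarrow \lnot Z): β-rule — branch into T (\lnot Y \lor ((\lnot Z \lor (X \land Y)) \to (\lnot Y \lor \lnot Z))), F \lnot Z  //  F (\lnot Y \lor ((\lnot Z \lor (X \land Y)) \to (\lnot Y \lor \lnot Z))), T \lnot Z.
  branch 1 (add T (\lnot Y \lor ((\lnot Z \lor (X \land Y)) \to (\lnot Y \lor \lnot Z))), F \lnot Z):
    F (\lnot X \land \lnot Z): β-rule — branch into F \lnot X  //  F \lnot Z.
      branch 1.1 (add F \lnot X):
        T (\lnot Y \lor ((\lnot Z \lor (X \land Y)) \to (\lnot Y \lor \lnot Z))): β-rule — branch into T \lnot Y  //  T ((\lnot Z \lor (X \land Y)) \to (\lnot Y \lor \lnot Z)).
          branch 1.1.1 (add T \lnot Y):
            ○ open, literals {X=T, Y=F, Z=T}.
          branch 1.1.2 (add T ((\lnot Z \lor (X \land Y)) \to (\lnot Y \lor \lnot Z))):
            T ((\lnot Z \lor (X \land Y)) \to (\lnot Y \lor \lnot Z)): β-rule — branch into F (\lnot Z \lor (X \land Y))  //  T (\lnot Y \lor \lnot Z).
              branch 1.1.2.1 (add F (\lnot Z \lor (X \land Y))):
                F (\lnot Z \lor (X \land Y)): α-rule — add F \lnot Z, F (X \land Y).
                F (X \land Y): β-rule — branch into F X  //  F Y.
                  branch 1.1.2.1.1 (add F X):
                    × closes — contains both X and \lnot X.
                  branch 1.1.2.1.2 (add F Y):
                    ○ open, literals {X=T, Y=F, Z=T}.
              branch 1.1.2.2 (add T (\lnot Y \lor \lnot Z)):
                T (\lnot Y \lor \lnot Z): β-rule — branch into T \lnot Y  //  T \lnot Z.
                  branch 1.1.2.2.1 (add T \lnot Y):
                    ○ open, literals {X=T, Y=F, Z=T}.
                  branch 1.1.2.2.2 (add T \lnot Z):
                    × closes — contains both Z and \lnot Z.
      branch 1.2 (add F \lnot Z):
        T (\lnot Y \lor ((\lnot Z \lor (X \land Y)) \to (\lnot Y \lor \lnot Z))): β-rule — branch into T \lnot Y  //  T ((\lnot Z \lor (X \land Y)) \to (\lnot Y \lor \lnot Z)).
          branch 1.2.1 (add T \lnot Y):
            ○ open, literals {Y=F, Z=T}.
          branch 1.2.2 (add T ((\lnot Z \lor (X \land Y)) \to (\lnot Y \lor \lnot Z))):
            T ((\lnot Z \lor (X \land Y)) \to (\lnot Y \lor \lnot Z)): β-rule — branch into F (\lnot Z \lor (X \land Y))  //  T (\lnot Y \lor \lnot Z).
              branch 1.2.2.1 (add F (\lnot Z \lor (X \land Y))):
                F (\lnot Z \lor (X \land Y)): α-rule — add F \lnot Z, F (X \land Y).
                F (X \land Y): β-rule — branch into F X  //  F Y.
                  branch 1.2.2.1.1 (add F X):
                    ○ open, literals {X=F, Z=T}.
                  branch 1.2.2.1.2 (add F Y):
                    ○ open, literals {Y=F, Z=T}.
              branch 1.2.2.2 (add T (\lnot Y \lor \lnot Z)):
                T (\lnot Y \lor \lnot Z): β-rule — branch into T \lnot Y  //  T \lnot Z.
                  branch 1.2.2.2.1 (add T \lnot Y):
                    ○ open, literals {Y=F, Z=T}.
                  branch 1.2.2.2.2 (add T \lnot Z):
                    × closes — contains both Z and \lnot Z.
  branch 2 (add F (\lnot Y \lor ((\lnot Z \lor (X \land Y)) \to (\lnot Y \lor \lnot Z))), T \lnot Z):
    F (\lnot Y \lor ((\lnot Z \lor (X \land Y)) \to (\lnot Y \lor \lnot Z))): α-rule — add F \lnot Y, F ((\lnot Z \lor (X \land Y)) \to (\lnot Y \lor \lnot Z)).
    F ((\lnot Z \lor (X \land Y)) \to (\lnot Y \lor \lnot Z)): α-rule — add T (\lnot Z \lor (X \land Y)), F (\lnot Y \lor \lnot Z).
    F (\lnot Y \lor \lnot Z): α-rule — add F \lnot Y, F \lnot Z.
    × closes — contains both Z and \lnot Z.
4 branches closed, 7 open.
An open branch gives a countermodel: X=T, Y=F, Z=T (unmentioned atoms arbitrary); under it the original formula is false.

Not valid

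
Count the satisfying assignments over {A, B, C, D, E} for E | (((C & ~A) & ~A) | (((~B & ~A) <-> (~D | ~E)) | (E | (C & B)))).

24

Initial set: {(E | (((C & ~A) & ~A) | (((~B & ~A) <-> (~D | ~E)) | (E | (C & B)))))}.
(E | (((C & ~A) & ~A) | (((~B & ~A) <-> (~D | ~E)) | (E | (C & B))))): β-rule — branch into E  //  (((C & ~A) & ~A) | (((~B & ~A) <-> (~D | ~E)) | (E | (C & B)))).
  branch 1 (add E):
    ○ open, literals {E=T}.
  branch 2 (add (((C & ~A) & ~A) | (((~B & ~A) <-> (~D | ~E)) | (E | (C & B))))):
    (((C & ~A) & ~A) | (((~B & ~A) <-> (~D | ~E)) | (E | (C & B)))): β-rule — branch into ((C & ~A) & ~A)  //  (((~B & ~A) <-> (~D | ~E)) | (E | (C & B))).
      branch 2.1 (add ((C & ~A) & ~A)):
        ((C & ~A) & ~A): α-rule — add (C & ~A), ~A.
        (C & ~A): α-rule — add C, ~A.
        ○ open, literals {A=F, C=T}.
      branch 2.2 (add (((~B & ~A) <-> (~D | ~E)) | (E | (C & B)))):
        (((~B & ~A) <-> (~D | ~E)) | (E | (C & B))): β-rule — branch into ((~B & ~A) <-> (~D | ~E))  //  (E | (C & B)).
          branch 2.2.1 (add ((~B & ~A) <-> (~D | ~E))):
            ((~B & ~A) <-> (~D | ~E)): β-rule — branch into (~B & ~A), (~D | ~E)  //  ~(~B & ~A), ~(~D | ~E).
              branch 2.2.1.1 (add (~B & ~A), (~D | ~E)):
                (~B & ~A): α-rule — add ~B, ~A.
                (~D | ~E): β-rule — branch into ~D  //  ~E.
                  branch 2.2.1.1.1 (add ~D):
                    ○ open, literals {A=F, B=F, D=F}.
                  branch 2.2.1.1.2 (add ~E):
                    ○ open, literals {A=F, B=F, E=F}.
              branch 2.2.1.2 (add ~(~B & ~A), ~(~D | ~E)):
                ~(~D | ~E): α-rule — add ~~D, ~~E.
                ~(~B & ~A): β-rule — branch into ~~B  //  ~~A.
                  branch 2.2.1.2.1 (add ~~B):
                    ○ open, literals {B=T, D=T, E=T}.
                  branch 2.2.1.2.2 (add ~~A):
                    ○ open, literals {A=T, D=T, E=T}.
          branch 2.2.2 (add (E | (C & B))):
            (E | (C & B)): β-rule — branch into E  //  (C & B).
              branch 2.2.2.1 (add E):
                ○ open, literals {E=T}.
              branch 2.2.2.2 (add (C & B)):
                (C & B): α-rule — add C, B.
                ○ open, literals {B=T, C=T}.
0 branches closed, 8 open.
Each open branch fixes some atoms; the unmentioned ones are free. Counting distinct full assignments: branch {E=T} (A, B, C, D) contributes 16 new; branch {A=F, C=T} (B, D, E) contributes 4 new; branch {A=F, B=F, D=F} (C, E) contributes 1 new; branch {A=F, B=F, E=F} (C, D) contributes 1 new; branch {B=T, D=T, E=T} (A, C) contributes 0 new; branch {A=T, D=T, E=T} (B, C) contributes 0 new; branch {E=T} (A, B, C, D) contributes 0 new; branch {B=T, C=T} (A, D, E) contributes 2 new. Total: 24.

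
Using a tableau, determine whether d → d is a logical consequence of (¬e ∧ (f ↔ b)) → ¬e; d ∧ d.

Yes

Initial set: {T ((¬e ∧ (f ↔ b)) → ¬e); T (d ∧ d); F (d → d)}.
T (d ∧ d): α-rule — add T d, T d.
F (d → d): α-rule — add T d, F d.
× closes — contains both d and ¬d.
All 1 branch closes.
Every branch closed, so the premises entail the conclusion.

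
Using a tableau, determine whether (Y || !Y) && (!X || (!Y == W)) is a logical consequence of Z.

No

Initial set: {Z; !((Y || !Y) && (!X || (!Y == W)))}.
!((Y || !Y) && (!X || (!Y == W))): β-rule — branch into !(Y || !Y)  //  !(!X || (!Y == W)).
  branch 1 (add !(Y || !Y)):
    !(Y || !Y): α-rule — add !Y, !!Y.
    × closes — contains both Y and !Y.
  branch 2 (add !(!X || (!Y == W))):
    !(!X || (!Y == W)): α-rule — add !!X, !(!Y == W).
    !(!Y == W): β-rule — branch into !Y, !W  //  !!Y, W.
      branch 2.1 (add !Y, !W):
        ○ open, literals {W=F, X=T, Y=F, Z=T}.
      branch 2.2 (add !!Y, W):
        ○ open, literals {W=T, X=T, Y=T, Z=T}.
1 branch closed, 2 open.
An open branch gives a countermodel: W=F, X=T, Y=F, Z=T (unmentioned atoms arbitrary); the premises hold there but the conclusion fails.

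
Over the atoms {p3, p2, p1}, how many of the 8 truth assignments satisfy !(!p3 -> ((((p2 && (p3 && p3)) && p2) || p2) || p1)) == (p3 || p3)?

3

Initial set: {(!(!p3 -> ((((p2 && (p3 && p3)) && p2) || p2) || p1)) == (p3 || p3))}.
(!(!p3 -> ((((p2 && (p3 && p3)) && p2) || p2) || p1)) == (p3 || p3)): β-rule — branch into !(!p3 -> ((((p2 && (p3 && p3)) && p2) || p2) || p1)), (p3 || p3)  //  !!(!p3 -> ((((p2 && (p3 && p3)) && p2) || p2) || p1)), !(p3 || p3).
  branch 1 (add !(!p3 -> ((((p2 && (p3 && p3)) && p2) || p2) || p1)), (p3 || p3)):
    !(!p3 -> ((((p2 && (p3 && p3)) && p2) || p2) || p1)): α-rule — add !p3, !((((p2 && (p3 && p3)) && p2) || p2) || p1).
    !((((p2 && (p3 && p3)) && p2) || p2) || p1): α-rule — add !(((p2 && (p3 && p3)) && p2) || p2), !p1.
    !(((p2 && (p3 && p3)) && p2) || p2): α-rule — add !((p2 && (p3 && p3)) && p2), !p2.
    (p3 || p3): β-rule — branch into p3  //  p3.
      branch 1.1 (add p3):
        × closes — contains both p3 and !p3.
      branch 1.2 (add p3):
        × closes — contains both p3 and !p3.
  branch 2 (add !!(!p3 -> ((((p2 && (p3 && p3)) && p2) || p2) || p1)), !(p3 || p3)):
    !(p3 || p3): α-rule — add !p3, !p3.
    !!(!p3 -> ((((p2 && (p3 && p3)) && p2) || p2) || p1)): β-rule — branch into !!p3  //  ((((p2 && (p3 && p3)) && p2) || p2) || p1).
      branch 2.1 (add !!p3):
        × closes — contains both p3 and !p3.
      branch 2.2 (add ((((p2 && (p3 && p3)) && p2) || p2) || p1)):
        ((((p2 && (p3 && p3)) && p2) || p2) || p1): β-rule — branch into (((p2 && (p3 && p3)) && p2) || p2)  //  p1.
          branch 2.2.1 (add (((p2 && (p3 && p3)) && p2) || p2)):
            (((p2 && (p3 && p3)) && p2) || p2): β-rule — branch into ((p2 && (p3 && p3)) && p2)  //  p2.
              branch 2.2.1.1 (add ((p2 && (p3 && p3)) && p2)):
                ((p2 && (p3 && p3)) && p2): α-rule — add (p2 && (p3 && p3)), p2.
                (p2 && (p3 && p3)): α-rule — add p2, (p3 && p3).
                (p3 && p3): α-rule — add p3, p3.
                × closes — contains both p3 and !p3.
              branch 2.2.1.2 (add p2):
                ○ open, literals {p2=T, p3=F}.
          branch 2.2.2 (add p1):
            ○ open, literals {p1=T, p3=F}.
4 branches closed, 2 open.
Each open branch fixes some atoms; the unmentioned ones are free. Counting distinct full assignments: branch {p2=T, p3=F} (p1) contributes 2 new; branch {p1=T, p3=F} (p2) contributes 1 new. Total: 3.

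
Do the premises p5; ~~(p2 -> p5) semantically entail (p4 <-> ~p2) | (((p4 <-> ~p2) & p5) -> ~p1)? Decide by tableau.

Initial set: {p5; ~~(p2 -> p5); ~((p4 <-> ~p2) | (((p4 <-> ~p2) & p5) -> ~p1))}.
~~(p2 -> p5): drop double negation, giving (p2 -> p5).
~((p4 <-> ~p2) | (((p4 <-> ~p2) & p5) -> ~p1)): α-rule — add ~(p4 <-> ~p2), ~(((p4 <-> ~p2) & p5) -> ~p1).
~(((p4 <-> ~p2) & p5) -> ~p1): α-rule — add ((p4 <-> ~p2) & p5), ~~p1.
((p4 <-> ~p2) & p5): α-rule — add (p4 <-> ~p2), p5.
(p2 -> p5): β-rule — branch into ~p2  //  p5.
  branch 1 (add ~p2):
    ~(p4 <-> ~p2): β-rule — branch into p4, ~~p2  //  ~p4, ~p2.
      branch 1.1 (add p4, ~~p2):
        × closes — contains both p2 and ~p2.
      branch 1.2 (add ~p4, ~p2):
        (p4 <-> ~p2): β-rule — branch into p4, ~p2  //  ~p4, ~~p2.
          branch 1.2.1 (add p4, ~p2):
            × closes — contains both p4 and ~p4.
          branch 1.2.2 (add ~p4, ~~p2):
            × closes — contains both p2 and ~p2.
  branch 2 (add p5):
    ~(p4 <-> ~p2): β-rule — branch into p4, ~~p2  //  ~p4, ~p2.
      branch 2.1 (add p4, ~~p2):
        (p4 <-> ~p2): β-rule — branch into p4, ~p2  //  ~p4, ~~p2.
          branch 2.1.1 (add p4, ~p2):
            × closes — contains both p2 and ~p2.
          branch 2.1.2 (add ~p4, ~~p2):
            × closes — contains both p4 and ~p4.
      branch 2.2 (add ~p4, ~p2):
        (p4 <-> ~p2): β-rule — branch into p4, ~p2  //  ~p4, ~~p2.
          branch 2.2.1 (add p4, ~p2):
            × closes — contains both p4 and ~p4.
          branch 2.2.2 (add ~p4, ~~p2):
            × closes — contains both p2 and ~p2.
All 7 branches close.
Every branch closed, so the premises entail the conclusion.

Yes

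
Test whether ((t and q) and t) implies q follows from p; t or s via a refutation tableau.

Initial set: {T p; T (t or s); F (((t and q) and t) implies q)}.
F (((t and q) and t) implies q): α-rule — add T ((t and q) and t), F q.
T ((t and q) and t): α-rule — add T (t and q), T t.
T (t and q): α-rule — add T t, T q.
× closes — contains both q and not q.
All 1 branch closes.
Every branch closed, so the premises entail the conclusion.

Yes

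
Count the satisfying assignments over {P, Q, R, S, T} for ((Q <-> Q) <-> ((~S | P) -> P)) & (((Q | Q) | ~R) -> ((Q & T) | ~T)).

21

Initial set: {(((Q <-> Q) <-> ((~S | P) -> P)) & (((Q | Q) | ~R) -> ((Q & T) | ~T)))}.
(((Q <-> Q) <-> ((~S | P) -> P)) & (((Q | Q) | ~R) -> ((Q & T) | ~T))): α-rule — add ((Q <-> Q) <-> ((~S | P) -> P)), (((Q | Q) | ~R) -> ((Q & T) | ~T)).
((Q <-> Q) <-> ((~S | P) -> P)): β-rule — branch into (Q <-> Q), ((~S | P) -> P)  //  ~(Q <-> Q), ~((~S | P) -> P).
  branch 1 (add (Q <-> Q), ((~S | P) -> P)):
    (((Q | Q) | ~R) -> ((Q & T) | ~T)): β-rule — branch into ~((Q | Q) | ~R)  //  ((Q & T) | ~T).
      branch 1.1 (add ~((Q | Q) | ~R)):
        ~((Q | Q) | ~R): α-rule — add ~(Q | Q), ~~R.
        ~(Q | Q): α-rule — add ~Q, ~Q.
        (Q <-> Q): β-rule — branch into Q, Q  //  ~Q, ~Q.
          branch 1.1.1 (add Q, Q):
            × closes — contains both Q and ~Q.
          branch 1.1.2 (add ~Q, ~Q):
            ((~S | P) -> P): β-rule — branch into ~(~S | P)  //  P.
              branch 1.1.2.1 (add ~(~S | P)):
                ~(~S | P): α-rule — add ~~S, ~P.
                ○ open, literals {P=0, Q=0, R=1, S=1}.
              branch 1.1.2.2 (add P):
                ○ open, literals {P=1, Q=0, R=1}.
      branch 1.2 (add ((Q & T) | ~T)):
        (Q <-> Q): β-rule — branch into Q, Q  //  ~Q, ~Q.
          branch 1.2.1 (add Q, Q):
            ((~S | P) -> P): β-rule — branch into ~(~S | P)  //  P.
              branch 1.2.1.1 (add ~(~S | P)):
                ~(~S | P): α-rule — add ~~S, ~P.
                ((Q & T) | ~T): β-rule — branch into (Q & T)  //  ~T.
                  branch 1.2.1.1.1 (add (Q & T)):
                    (Q & T): α-rule — add Q, T.
                    ○ open, literals {P=0, Q=1, S=1, T=1}.
                  branch 1.2.1.1.2 (add ~T):
                    ○ open, literals {P=0, Q=1, S=1, T=0}.
              branch 1.2.1.2 (add P):
                ((Q & T) | ~T): β-rule — branch into (Q & T)  //  ~T.
                  branch 1.2.1.2.1 (add (Q & T)):
                    (Q & T): α-rule — add Q, T.
                    ○ open, literals {P=1, Q=1, T=1}.
                  branch 1.2.1.2.2 (add ~T):
                    ○ open, literals {P=1, Q=1, T=0}.
          branch 1.2.2 (add ~Q, ~Q):
            ((~S | P) -> P): β-rule — branch into ~(~S | P)  //  P.
              branch 1.2.2.1 (add ~(~S | P)):
                ~(~S | P): α-rule — add ~~S, ~P.
                ((Q & T) | ~T): β-rule — branch into (Q & T)  //  ~T.
                  branch 1.2.2.1.1 (add (Q & T)):
                    (Q & T): α-rule — add Q, T.
                    × closes — contains both Q and ~Q.
                  branch 1.2.2.1.2 (add ~T):
                    ○ open, literals {P=0, Q=0, S=1, T=0}.
              branch 1.2.2.2 (add P):
                ((Q & T) | ~T): β-rule — branch into (Q & T)  //  ~T.
                  branch 1.2.2.2.1 (add (Q & T)):
                    (Q & T): α-rule — add Q, T.
                    × closes — contains both Q and ~Q.
                  branch 1.2.2.2.2 (add ~T):
                    ○ open, literals {P=1, Q=0, T=0}.
  branch 2 (add ~(Q <-> Q), ~((~S | P) -> P)):
    ~((~S | P) -> P): α-rule — add (~S | P), ~P.
    (((Q | Q) | ~R) -> ((Q & T) | ~T)): β-rule — branch into ~((Q | Q) | ~R)  //  ((Q & T) | ~T).
      branch 2.1 (add ~((Q | Q) | ~R)):
        ~((Q | Q) | ~R): α-rule — add ~(Q | Q), ~~R.
        ~(Q | Q): α-rule — add ~Q, ~Q.
        ~(Q <-> Q): β-rule — branch into Q, ~Q  //  ~Q, Q.
          branch 2.1.1 (add Q, ~Q):
            × closes — contains both Q and ~Q.
          branch 2.1.2 (add ~Q, Q):
            × closes — contains both Q and ~Q.
      branch 2.2 (add ((Q & T) | ~T)):
        ~(Q <-> Q): β-rule — branch into Q, ~Q  //  ~Q, Q.
          branch 2.2.1 (add Q, ~Q):
            × closes — contains both Q and ~Q.
          branch 2.2.2 (add ~Q, Q):
            × closes — contains both Q and ~Q.
7 branches closed, 8 open.
Each open branch fixes some atoms; the unmentioned ones are free. Counting distinct full assignments: branch {P=0, Q=0, R=1, S=1} (T) contributes 2 new; branch {P=1, Q=0, R=1} (S, T) contributes 4 new; branch {P=0, Q=1, S=1, T=1} (R) contributes 2 new; branch {P=0, Q=1, S=1, T=0} (R) contributes 2 new; branch {P=1, Q=1, T=1} (R, S) contributes 4 new; branch {P=1, Q=1, T=0} (R, S) contributes 4 new; branch {P=0, Q=0, S=1, T=0} (R) contributes 1 new; branch {P=1, Q=0, T=0} (R, S) contributes 2 new. Total: 21.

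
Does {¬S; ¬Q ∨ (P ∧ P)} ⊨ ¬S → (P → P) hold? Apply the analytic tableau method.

Initial set: {¬S; (¬Q ∨ (P ∧ P)); ¬(¬S → (P → P))}.
¬(¬S → (P → P)): α-rule — add ¬S, ¬(P → P).
¬(P → P): α-rule — add P, ¬P.
× closes — contains both P and ¬P.
All 1 branch closes.
Every branch closed, so the premises entail the conclusion.

Yes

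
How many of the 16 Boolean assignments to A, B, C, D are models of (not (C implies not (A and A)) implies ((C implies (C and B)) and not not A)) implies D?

Initial set: {((not (C implies not (A and A)) implies ((C implies (C and B)) and not not A)) implies D)}.
((not (C implies not (A and A)) implies ((C implies (C and B)) and not not A)) implies D): β-rule — branch into not (not (C implies not (A and A)) implies ((C implies (C and B)) and not not A))  //  D.
  branch 1 (add not (not (C implies not (A and A)) implies ((C implies (C and B)) and not not A))):
    not (not (C implies not (A and A)) implies ((C implies (C and B)) and not not A)): α-rule — add not (C implies not (A and A)), not ((C implies (C and B)) and not not A).
    not (C implies not (A and A)): α-rule — add C, not not (A and A).
    not not (A and A): α-rule — add A, A.
    not ((C implies (C and B)) and not not A): β-rule — branch into not (C implies (C and B))  //  not not not A.
      branch 1.1 (add not (C implies (C and B))):
        not (C implies (C and B)): α-rule — add C, not (C and B).
        not (C and B): β-rule — branch into not C  //  not B.
          branch 1.1.1 (add not C):
            × closes — contains both C and not C.
          branch 1.1.2 (add not B):
            ○ open, literals {A=T, B=F, C=T}.
      branch 1.2 (add not not not A):
        not not not A: drop double negation, giving not A.
        × closes — contains both A and not A.
  branch 2 (add D):
    ○ open, literals {D=T}.
2 branches closed, 2 open.
Each open branch fixes some atoms; the unmentioned ones are free. Counting distinct full assignments: branch {A=T, B=F, C=T} (D) contributes 2 new; branch {D=T} (A, B, C) contributes 7 new. Total: 9.

9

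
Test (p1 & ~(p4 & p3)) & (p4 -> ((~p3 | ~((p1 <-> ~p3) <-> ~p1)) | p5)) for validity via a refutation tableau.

Not valid

Assume the negation and expand:
Initial set: {~((p1 & ~(p4 & p3)) & (p4 -> ((~p3 | ~((p1 <-> ~p3) <-> ~p1)) | p5)))}.
~((p1 & ~(p4 & p3)) & (p4 -> ((~p3 | ~((p1 <-> ~p3) <-> ~p1)) | p5))): β-rule — branch into ~(p1 & ~(p4 & p3))  //  ~(p4 -> ((~p3 | ~((p1 <-> ~p3) <-> ~p1)) | p5)).
  branch 1 (add ~(p1 & ~(p4 & p3))):
    ~(p1 & ~(p4 & p3)): β-rule — branch into ~p1  //  ~~(p4 & p3).
      branch 1.1 (add ~p1):
        ○ open, literals {p1=0}.
      branch 1.2 (add ~~(p4 & p3)):
        ~~(p4 & p3): α-rule — add p4, p3.
        ○ open, literals {p3=1, p4=1}.
  branch 2 (add ~(p4 -> ((~p3 | ~((p1 <-> ~p3) <-> ~p1)) | p5))):
    ~(p4 -> ((~p3 | ~((p1 <-> ~p3) <-> ~p1)) | p5)): α-rule — add p4, ~((~p3 | ~((p1 <-> ~p3) <-> ~p1)) | p5).
    ~((~p3 | ~((p1 <-> ~p3) <-> ~p1)) | p5): α-rule — add ~(~p3 | ~((p1 <-> ~p3) <-> ~p1)), ~p5.
    ~(~p3 | ~((p1 <-> ~p3) <-> ~p1)): α-rule — add ~~p3, ~~((p1 <-> ~p3) <-> ~p1).
    ~~((p1 <-> ~p3) <-> ~p1): β-rule — branch into (p1 <-> ~p3), ~p1  //  ~(p1 <-> ~p3), ~~p1.
      branch 2.1 (add (p1 <-> ~p3), ~p1):
        (p1 <-> ~p3): β-rule — branch into p1, ~p3  //  ~p1, ~~p3.
          branch 2.1.1 (add p1, ~p3):
            × closes — contains both p1 and ~p1.
          branch 2.1.2 (add ~p1, ~~p3):
            ○ open, literals {p1=0, p3=1, p4=1, p5=0}.
      branch 2.2 (add ~(p1 <-> ~p3), ~~p1):
        ~(p1 <-> ~p3): β-rule — branch into p1, ~~p3  //  ~p1, ~p3.
          branch 2.2.1 (add p1, ~~p3):
            ○ open, literals {p1=1, p3=1, p4=1, p5=0}.
          branch 2.2.2 (add ~p1, ~p3):
            × closes — contains both p1 and ~p1.
2 branches closed, 4 open.
An open branch gives a countermodel: p1=0 (unmentioned atoms arbitrary); under it the original formula is false.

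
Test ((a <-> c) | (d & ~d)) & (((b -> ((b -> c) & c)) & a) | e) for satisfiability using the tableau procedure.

Initial set: {(((a <-> c) | (d & ~d)) & (((b -> ((b -> c) & c)) & a) | e))}.
(((a <-> c) | (d & ~d)) & (((b -> ((b -> c) & c)) & a) | e)): α-rule — add ((a <-> c) | (d & ~d)), (((b -> ((b -> c) & c)) & a) | e).
((a <-> c) | (d & ~d)): β-rule — branch into (a <-> c)  //  (d & ~d).
  branch 1 (add (a <-> c)):
    (((b -> ((b -> c) & c)) & a) | e): β-rule — branch into ((b -> ((b -> c) & c)) & a)  //  e.
      branch 1.1 (add ((b -> ((b -> c) & c)) & a)):
        ((b -> ((b -> c) & c)) & a): α-rule — add (b -> ((b -> c) & c)), a.
        (a <-> c): β-rule — branch into a, c  //  ~a, ~c.
          branch 1.1.1 (add a, c):
            (b -> ((b -> c) & c)): β-rule — branch into ~b  //  ((b -> c) & c).
              branch 1.1.1.1 (add ~b):
                ○ open, literals {a=T, b=F, c=T}.
              branch 1.1.1.2 (add ((b -> c) & c)):
                ((b -> c) & c): α-rule — add (b -> c), c.
                (b -> c): β-rule — branch into ~b  //  c.
                  branch 1.1.1.2.1 (add ~b):
                    ○ open, literals {a=T, b=F, c=T}.
                  branch 1.1.1.2.2 (add c):
                    ○ open, literals {a=T, c=T}.
          branch 1.1.2 (add ~a, ~c):
            × closes — contains both a and ~a.
      branch 1.2 (add e):
        (a <-> c): β-rule — branch into a, c  //  ~a, ~c.
          branch 1.2.1 (add a, c):
            ○ open, literals {a=T, c=T, e=T}.
          branch 1.2.2 (add ~a, ~c):
            ○ open, literals {a=F, c=F, e=T}.
  branch 2 (add (d & ~d)):
    (d & ~d): α-rule — add d, ~d.
    × closes — contains both d and ~d.
2 branches closed, 5 open.
An open branch gives a satisfying assignment: a=T, b=F, c=T.

Satisfiable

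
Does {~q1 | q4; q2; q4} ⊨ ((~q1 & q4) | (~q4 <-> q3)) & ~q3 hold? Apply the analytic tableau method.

No

Initial set: {(~q1 | q4); q2; q4; ~(((~q1 & q4) | (~q4 <-> q3)) & ~q3)}.
(~q1 | q4): β-rule — branch into ~q1  //  q4.
  branch 1 (add ~q1):
    ~(((~q1 & q4) | (~q4 <-> q3)) & ~q3): β-rule — branch into ~((~q1 & q4) | (~q4 <-> q3))  //  ~~q3.
      branch 1.1 (add ~((~q1 & q4) | (~q4 <-> q3))):
        ~((~q1 & q4) | (~q4 <-> q3)): α-rule — add ~(~q1 & q4), ~(~q4 <-> q3).
        ~(~q1 & q4): β-rule — branch into ~~q1  //  ~q4.
          branch 1.1.1 (add ~~q1):
            × closes — contains both q1 and ~q1.
          branch 1.1.2 (add ~q4):
            × closes — contains both q4 and ~q4.
      branch 1.2 (add ~~q3):
        ○ open, literals {q1=0, q2=1, q3=1, q4=1}.
  branch 2 (add q4):
    ~(((~q1 & q4) | (~q4 <-> q3)) & ~q3): β-rule — branch into ~((~q1 & q4) | (~q4 <-> q3))  //  ~~q3.
      branch 2.1 (add ~((~q1 & q4) | (~q4 <-> q3))):
        ~((~q1 & q4) | (~q4 <-> q3)): α-rule — add ~(~q1 & q4), ~(~q4 <-> q3).
        ~(~q1 & q4): β-rule — branch into ~~q1  //  ~q4.
          branch 2.1.1 (add ~~q1):
            ~(~q4 <-> q3): β-rule — branch into ~q4, ~q3  //  ~~q4, q3.
              branch 2.1.1.1 (add ~q4, ~q3):
                × closes — contains both q4 and ~q4.
              branch 2.1.1.2 (add ~~q4, q3):
                ○ open, literals {q1=1, q2=1, q3=1, q4=1}.
          branch 2.1.2 (add ~q4):
            × closes — contains both q4 and ~q4.
      branch 2.2 (add ~~q3):
        ○ open, literals {q2=1, q3=1, q4=1}.
4 branches closed, 3 open.
An open branch gives a countermodel: q1=0, q2=1, q3=1, q4=1 (unmentioned atoms arbitrary); the premises hold there but the conclusion fails.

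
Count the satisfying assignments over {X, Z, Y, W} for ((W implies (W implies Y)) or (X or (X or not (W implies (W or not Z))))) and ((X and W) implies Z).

Initial set: {(((W implies (W implies Y)) or (X or (X or not (W implies (W or not Z))))) and ((X and W) implies Z))}.
(((W implies (W implies Y)) or (X or (X or not (W implies (W or not Z))))) and ((X and W) implies Z)): α-rule — add ((W implies (W implies Y)) or (X or (X or not (W implies (W or not Z))))), ((X and W) implies Z).
((W implies (W implies Y)) or (X or (X or not (W implies (W or not Z))))): β-rule — branch into (W implies (W implies Y))  //  (X or (X or not (W implies (W or not Z)))).
  branch 1 (add (W implies (W implies Y))):
    ((X and W) implies Z): β-rule — branch into not (X and W)  //  Z.
      branch 1.1 (add not (X and W)):
        (W implies (W implies Y)): β-rule — branch into not W  //  (W implies Y).
          branch 1.1.1 (add not W):
            not (X and W): β-rule — branch into not X  //  not W.
              branch 1.1.1.1 (add not X):
                ○ open, literals {W=0, X=0}.
              branch 1.1.1.2 (add not W):
                ○ open, literals {W=0}.
          branch 1.1.2 (add (W implies Y)):
            not (X and W): β-rule — branch into not X  //  not W.
              branch 1.1.2.1 (add not X):
                (W implies Y): β-rule — branch into not W  //  Y.
                  branch 1.1.2.1.1 (add not W):
                    ○ open, literals {W=0, X=0}.
                  branch 1.1.2.1.2 (add Y):
                    ○ open, literals {X=0, Y=1}.
              branch 1.1.2.2 (add not W):
                (W implies Y): β-rule — branch into not W  //  Y.
                  branch 1.1.2.2.1 (add not W):
                    ○ open, literals {W=0}.
                  branch 1.1.2.2.2 (add Y):
                    ○ open, literals {W=0, Y=1}.
      branch 1.2 (add Z):
        (W implies (W implies Y)): β-rule — branch into not W  //  (W implies Y).
          branch 1.2.1 (add not W):
            ○ open, literals {W=0, Z=1}.
          branch 1.2.2 (add (W implies Y)):
            (W implies Y): β-rule — branch into not W  //  Y.
              branch 1.2.2.1 (add not W):
                ○ open, literals {W=0, Z=1}.
              branch 1.2.2.2 (add Y):
                ○ open, literals {Y=1, Z=1}.
  branch 2 (add (X or (X or not (W implies (W or not Z))))):
    ((X and W) implies Z): β-rule — branch into not (X and W)  //  Z.
      branch 2.1 (add not (X and W)):
        (X or (X or not (W implies (W or not Z)))): β-rule — branch into X  //  (X or not (W implies (W or not Z))).
          branch 2.1.1 (add X):
            not (X and W): β-rule — branch into not X  //  not W.
              branch 2.1.1.1 (add not X):
                × closes — contains both X and not X.
              branch 2.1.1.2 (add not W):
                ○ open, literals {W=0, X=1}.
          branch 2.1.2 (add (X or not (W implies (W or not Z)))):
            not (X and W): β-rule — branch into not X  //  not W.
              branch 2.1.2.1 (add not X):
                (X or not (W implies (W or not Z))): β-rule — branch into X  //  not (W implies (W or not Z)).
                  branch 2.1.2.1.1 (add X):
                    × closes — contains both X and not X.
                  branch 2.1.2.1.2 (add not (W implies (W or not Z))):
                    not (W implies (W or not Z)): α-rule — add W, not (W or not Z).
                    not (W or not Z): α-rule — add not W, not not Z.
                    × closes — contains both W and not W.
              branch 2.1.2.2 (add not W):
                (X or not (W implies (W or not Z))): β-rule — branch into X  //  not (W implies (W or not Z)).
                  branch 2.1.2.2.1 (add X):
                    ○ open, literals {W=0, X=1}.
                  branch 2.1.2.2.2 (add not (W implies (W or not Z))):
                    not (W implies (W or not Z)): α-rule — add W, not (W or not Z).
                    × closes — contains both W and not W.
      branch 2.2 (add Z):
        (X or (X or not (W implies (W or not Z)))): β-rule — branch into X  //  (X or not (W implies (W or not Z))).
          branch 2.2.1 (add X):
            ○ open, literals {X=1, Z=1}.
          branch 2.2.2 (add (X or not (W implies (W or not Z)))):
            (X or not (W implies (W or not Z))): β-rule — branch into X  //  not (W implies (W or not Z)).
              branch 2.2.2.1 (add X):
                ○ open, literals {X=1, Z=1}.
              branch 2.2.2.2 (add not (W implies (W or not Z))):
                not (W implies (W or not Z)): α-rule — add W, not (W or not Z).
                not (W or not Z): α-rule — add not W, not not Z.
                × closes — contains both W and not W.
5 branches closed, 13 open.
Each open branch fixes some atoms; the unmentioned ones are free. Counting distinct full assignments: branch {W=0, X=0} (Z, Y) contributes 4 new; branch {W=0} (X, Z, Y) contributes 4 new; branch {W=0, X=0} (Z, Y) contributes 0 new; branch {X=0, Y=1} (Z, W) contributes 2 new; branch {W=0} (X, Z, Y) contributes 0 new; branch {W=0, Y=1} (X, Z) contributes 0 new; branch {W=0, Z=1} (X, Y) contributes 0 new; branch {W=0, Z=1} (X, Y) contributes 0 new; branch {Y=1, Z=1} (X, W) contributes 1 new; branch {W=0, X=1} (Z, Y) contributes 0 new; branch {W=0, X=1} (Z, Y) contributes 0 new; branch {X=1, Z=1} (Y, W) contributes 1 new; branch {X=1, Z=1} (Y, W) contributes 0 new. Total: 12.

12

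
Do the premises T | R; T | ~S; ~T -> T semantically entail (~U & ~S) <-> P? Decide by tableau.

Initial set: {(T | R); (T | ~S); (~T -> T); ~((~U & ~S) <-> P)}.
(T | R): β-rule — branch into T  //  R.
  branch 1 (add T):
    (T | ~S): β-rule — branch into T  //  ~S.
      branch 1.1 (add T):
        (~T -> T): β-rule — branch into ~~T  //  T.
          branch 1.1.1 (add ~~T):
            ~((~U & ~S) <-> P): β-rule — branch into (~U & ~S), ~P  //  ~(~U & ~S), P.
              branch 1.1.1.1 (add (~U & ~S), ~P):
                (~U & ~S): α-rule — add ~U, ~S.
                ○ open, literals {P=false, S=false, T=true, U=false}.
              branch 1.1.1.2 (add ~(~U & ~S), P):
                ~(~U & ~S): β-rule — branch into ~~U  //  ~~S.
                  branch 1.1.1.2.1 (add ~~U):
                    ○ open, literals {P=true, T=true, U=true}.
                  branch 1.1.1.2.2 (add ~~S):
                    ○ open, literals {P=true, S=true, T=true}.
          branch 1.1.2 (add T):
            ~((~U & ~S) <-> P): β-rule — branch into (~U & ~S), ~P  //  ~(~U & ~S), P.
              branch 1.1.2.1 (add (~U & ~S), ~P):
                (~U & ~S): α-rule — add ~U, ~S.
                ○ open, literals {P=false, S=false, T=true, U=false}.
              branch 1.1.2.2 (add ~(~U & ~S), P):
                ~(~U & ~S): β-rule — branch into ~~U  //  ~~S.
                  branch 1.1.2.2.1 (add ~~U):
                    ○ open, literals {P=true, T=true, U=true}.
                  branch 1.1.2.2.2 (add ~~S):
                    ○ open, literals {P=true, S=true, T=true}.
      branch 1.2 (add ~S):
        (~T -> T): β-rule — branch into ~~T  //  T.
          branch 1.2.1 (add ~~T):
            ~((~U & ~S) <-> P): β-rule — branch into (~U & ~S), ~P  //  ~(~U & ~S), P.
              branch 1.2.1.1 (add (~U & ~S), ~P):
                (~U & ~S): α-rule — add ~U, ~S.
                ○ open, literals {P=false, S=false, T=true, U=false}.
              branch 1.2.1.2 (add ~(~U & ~S), P):
                ~(~U & ~S): β-rule — branch into ~~U  //  ~~S.
                  branch 1.2.1.2.1 (add ~~U):
                    ○ open, literals {P=true, S=false, T=true, U=true}.
                  branch 1.2.1.2.2 (add ~~S):
                    × closes — contains both S and ~S.
          branch 1.2.2 (add T):
            ~((~U & ~S) <-> P): β-rule — branch into (~U & ~S), ~P  //  ~(~U & ~S), P.
              branch 1.2.2.1 (add (~U & ~S), ~P):
                (~U & ~S): α-rule — add ~U, ~S.
                ○ open, literals {P=false, S=false, T=true, U=false}.
              branch 1.2.2.2 (add ~(~U & ~S), P):
                ~(~U & ~S): β-rule — branch into ~~U  //  ~~S.
                  branch 1.2.2.2.1 (add ~~U):
                    ○ open, literals {P=true, S=false, T=true, U=true}.
                  branch 1.2.2.2.2 (add ~~S):
                    × closes — contains both S and ~S.
  branch 2 (add R):
    (T | ~S): β-rule — branch into T  //  ~S.
      branch 2.1 (add T):
        (~T -> T): β-rule — branch into ~~T  //  T.
          branch 2.1.1 (add ~~T):
            ~((~U & ~S) <-> P): β-rule — branch into (~U & ~S), ~P  //  ~(~U & ~S), P.
              branch 2.1.1.1 (add (~U & ~S), ~P):
                (~U & ~S): α-rule — add ~U, ~S.
                ○ open, literals {P=false, R=true, S=false, T=true, U=false}.
              branch 2.1.1.2 (add ~(~U & ~S), P):
                ~(~U & ~S): β-rule — branch into ~~U  //  ~~S.
                  branch 2.1.1.2.1 (add ~~U):
                    ○ open, literals {P=true, R=true, T=true, U=true}.
                  branch 2.1.1.2.2 (add ~~S):
                    ○ open, literals {P=true, R=true, S=true, T=true}.
          branch 2.1.2 (add T):
            ~((~U & ~S) <-> P): β-rule — branch into (~U & ~S), ~P  //  ~(~U & ~S), P.
              branch 2.1.2.1 (add (~U & ~S), ~P):
                (~U & ~S): α-rule — add ~U, ~S.
                ○ open, literals {P=false, R=true, S=false, T=true, U=false}.
              branch 2.1.2.2 (add ~(~U & ~S), P):
                ~(~U & ~S): β-rule — branch into ~~U  //  ~~S.
                  branch 2.1.2.2.1 (add ~~U):
                    ○ open, literals {P=true, R=true, T=true, U=true}.
                  branch 2.1.2.2.2 (add ~~S):
                    ○ open, literals {P=true, R=true, S=true, T=true}.
      branch 2.2 (add ~S):
        (~T -> T): β-rule — branch into ~~T  //  T.
          branch 2.2.1 (add ~~T):
            ~((~U & ~S) <-> P): β-rule — branch into (~U & ~S), ~P  //  ~(~U & ~S), P.
              branch 2.2.1.1 (add (~U & ~S), ~P):
                (~U & ~S): α-rule — add ~U, ~S.
                ○ open, literals {P=false, R=true, S=false, T=true, U=false}.
              branch 2.2.1.2 (add ~(~U & ~S), P):
                ~(~U & ~S): β-rule — branch into ~~U  //  ~~S.
                  branch 2.2.1.2.1 (add ~~U):
                    ○ open, literals {P=true, R=true, S=false, T=true, U=true}.
                  branch 2.2.1.2.2 (add ~~S):
                    × closes — contains both S and ~S.
          branch 2.2.2 (add T):
            ~((~U & ~S) <-> P): β-rule — branch into (~U & ~S), ~P  //  ~(~U & ~S), P.
              branch 2.2.2.1 (add (~U & ~S), ~P):
                (~U & ~S): α-rule — add ~U, ~S.
                ○ open, literals {P=false, R=true, S=false, T=true, U=false}.
              branch 2.2.2.2 (add ~(~U & ~S), P):
                ~(~U & ~S): β-rule — branch into ~~U  //  ~~S.
                  branch 2.2.2.2.1 (add ~~U):
                    ○ open, literals {P=true, R=true, S=false, T=true, U=true}.
                  branch 2.2.2.2.2 (add ~~S):
                    × closes — contains both S and ~S.
4 branches closed, 20 open.
An open branch gives a countermodel: P=false, S=false, T=true, U=false (unmentioned atoms arbitrary); the premises hold there but the conclusion fails.

No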